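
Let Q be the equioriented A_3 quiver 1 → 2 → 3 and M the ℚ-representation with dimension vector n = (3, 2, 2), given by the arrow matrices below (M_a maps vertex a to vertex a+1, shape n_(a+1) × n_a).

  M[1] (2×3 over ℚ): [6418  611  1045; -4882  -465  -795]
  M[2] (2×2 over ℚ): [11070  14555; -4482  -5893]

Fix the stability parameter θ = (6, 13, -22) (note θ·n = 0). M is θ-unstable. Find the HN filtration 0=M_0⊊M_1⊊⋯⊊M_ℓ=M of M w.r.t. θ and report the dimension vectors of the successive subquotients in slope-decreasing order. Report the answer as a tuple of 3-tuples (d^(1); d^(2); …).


Interval decomposition of M: I[1,1], I[1,2], I[1,3], I[3,3].
HN type (ℓ=4): μ^(1)=13; μ^(2)=6; μ^(3)=-1; μ^(4)=-22

((0, 1, 0); (2, 0, 0); (1, 1, 1); (0, 0, 1))


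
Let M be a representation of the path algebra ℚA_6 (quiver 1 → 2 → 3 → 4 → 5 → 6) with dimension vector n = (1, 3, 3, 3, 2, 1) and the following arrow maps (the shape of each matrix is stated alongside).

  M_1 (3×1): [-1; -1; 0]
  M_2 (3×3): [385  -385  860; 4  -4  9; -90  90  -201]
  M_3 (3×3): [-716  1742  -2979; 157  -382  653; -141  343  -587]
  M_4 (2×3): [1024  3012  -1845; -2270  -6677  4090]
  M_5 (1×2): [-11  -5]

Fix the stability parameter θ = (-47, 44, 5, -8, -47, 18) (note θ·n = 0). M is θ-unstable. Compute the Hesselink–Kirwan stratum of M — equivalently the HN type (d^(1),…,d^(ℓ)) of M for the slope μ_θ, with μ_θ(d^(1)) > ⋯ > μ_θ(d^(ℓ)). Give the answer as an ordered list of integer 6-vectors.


Via rank(M_{q-1}∘⋯∘M_p): M ≅ I[1,2], I[2,5], I[2,6], I[3,4].
μ_θ-semistable layers: μ^(1)=44; μ^(2)=18; μ^(3)=-3/2; μ^(4)=-47

((0, 1, 0, 0, 0, 0); (0, 0, 0, 0, 0, 1); (0, 2, 3, 3, 2, 0); (1, 0, 0, 0, 0, 0))


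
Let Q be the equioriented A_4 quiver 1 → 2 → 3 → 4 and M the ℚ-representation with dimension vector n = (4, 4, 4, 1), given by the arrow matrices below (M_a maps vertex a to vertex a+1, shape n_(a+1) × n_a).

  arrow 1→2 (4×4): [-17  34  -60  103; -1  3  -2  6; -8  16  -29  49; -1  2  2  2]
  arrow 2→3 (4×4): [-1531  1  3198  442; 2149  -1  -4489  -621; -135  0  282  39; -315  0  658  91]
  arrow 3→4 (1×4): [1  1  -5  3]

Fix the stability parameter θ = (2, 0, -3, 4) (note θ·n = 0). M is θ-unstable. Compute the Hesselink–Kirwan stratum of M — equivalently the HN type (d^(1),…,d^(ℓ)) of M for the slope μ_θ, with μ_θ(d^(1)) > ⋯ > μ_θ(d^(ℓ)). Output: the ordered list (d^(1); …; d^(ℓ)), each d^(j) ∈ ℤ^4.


Interval decomposition of M: I[1,2], I[1,3]^2, I[1,4], I[3,3].
HN type (ℓ=4): μ^(1)=4; μ^(2)=1; μ^(3)=-1/3; μ^(4)=-3

((0, 0, 0, 1); (1, 1, 0, 0); (3, 3, 3, 0); (0, 0, 1, 0))


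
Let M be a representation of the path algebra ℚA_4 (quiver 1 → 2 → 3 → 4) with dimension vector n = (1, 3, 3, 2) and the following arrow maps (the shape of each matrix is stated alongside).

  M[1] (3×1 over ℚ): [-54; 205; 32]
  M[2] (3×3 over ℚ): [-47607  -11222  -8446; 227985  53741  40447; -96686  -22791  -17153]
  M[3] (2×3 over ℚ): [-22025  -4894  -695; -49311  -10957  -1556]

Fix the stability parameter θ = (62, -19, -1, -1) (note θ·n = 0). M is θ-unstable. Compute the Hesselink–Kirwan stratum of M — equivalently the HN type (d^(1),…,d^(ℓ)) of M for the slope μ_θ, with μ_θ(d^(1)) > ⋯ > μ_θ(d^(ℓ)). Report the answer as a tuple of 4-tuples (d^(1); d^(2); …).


Via rank(M_{q-1}∘⋯∘M_p): M ≅ I[1,4], I[2,2], I[2,4], I[3,3].
μ_θ-semistable layers: μ^(1)=41/4; μ^(2)=-1; μ^(3)=-19

((1, 1, 1, 1); (0, 0, 2, 1); (0, 2, 0, 0))


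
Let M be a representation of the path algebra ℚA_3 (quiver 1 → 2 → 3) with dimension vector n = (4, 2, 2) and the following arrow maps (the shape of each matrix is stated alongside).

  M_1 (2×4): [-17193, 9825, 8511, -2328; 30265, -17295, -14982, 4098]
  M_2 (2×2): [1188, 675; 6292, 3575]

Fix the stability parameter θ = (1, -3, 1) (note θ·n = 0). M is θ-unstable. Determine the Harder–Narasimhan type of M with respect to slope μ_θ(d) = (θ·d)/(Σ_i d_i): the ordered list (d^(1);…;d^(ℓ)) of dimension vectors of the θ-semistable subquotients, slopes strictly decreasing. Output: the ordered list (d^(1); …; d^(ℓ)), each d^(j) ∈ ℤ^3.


Barcode: M ≅ I[1,1]^2, I[1,2], I[1,3], I[3,3]. HN layers by μ_θ (2 steps, strictly decreasing):
  μ^(1)=1; μ^(2)=-1

((2, 0, 2); (2, 2, 0))


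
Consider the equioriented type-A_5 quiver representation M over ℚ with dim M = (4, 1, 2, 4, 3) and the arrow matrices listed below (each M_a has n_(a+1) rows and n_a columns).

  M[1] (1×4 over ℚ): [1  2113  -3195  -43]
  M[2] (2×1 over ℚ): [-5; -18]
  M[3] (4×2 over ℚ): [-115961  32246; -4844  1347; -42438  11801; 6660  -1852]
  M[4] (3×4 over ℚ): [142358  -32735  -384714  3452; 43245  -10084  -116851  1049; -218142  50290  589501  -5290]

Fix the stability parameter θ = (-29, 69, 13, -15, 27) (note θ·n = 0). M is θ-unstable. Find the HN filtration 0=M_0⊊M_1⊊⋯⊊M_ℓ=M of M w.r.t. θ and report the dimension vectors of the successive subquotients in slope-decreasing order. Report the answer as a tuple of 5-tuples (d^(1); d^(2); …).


Barcode: M ≅ I[1,1]^3, I[1,5], I[3,5], I[4,4], I[4,5]. HN layers by μ_θ (5 steps, strictly decreasing):
  μ^(1)=27; μ^(2)=67/3; μ^(3)=-1; μ^(4)=-15; μ^(5)=-29

((0, 0, 0, 0, 3); (0, 1, 1, 1, 0); (0, 0, 1, 1, 0); (0, 0, 0, 2, 0); (4, 0, 0, 0, 0))


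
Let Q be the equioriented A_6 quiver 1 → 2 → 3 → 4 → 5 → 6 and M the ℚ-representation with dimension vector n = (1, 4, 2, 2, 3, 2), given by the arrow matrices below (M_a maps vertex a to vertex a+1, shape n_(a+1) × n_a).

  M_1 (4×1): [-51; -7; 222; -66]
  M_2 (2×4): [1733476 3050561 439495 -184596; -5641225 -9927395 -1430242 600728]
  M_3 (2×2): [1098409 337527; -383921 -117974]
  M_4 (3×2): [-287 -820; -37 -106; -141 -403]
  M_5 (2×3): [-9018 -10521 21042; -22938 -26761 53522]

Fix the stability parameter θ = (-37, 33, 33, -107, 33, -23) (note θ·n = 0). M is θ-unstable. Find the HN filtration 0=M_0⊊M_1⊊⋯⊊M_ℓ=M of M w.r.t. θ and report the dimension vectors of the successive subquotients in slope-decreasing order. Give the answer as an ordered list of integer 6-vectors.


Via rank(M_{q-1}∘⋯∘M_p): M ≅ I[1,6], I[2,2]^2, I[2,5], I[5,5], I[6,6].
μ_θ-semistable layers: μ^(1)=33; μ^(2)=5; μ^(3)=-41/3; μ^(4)=-23; μ^(5)=-37

((0, 2, 0, 0, 2, 0); (0, 0, 0, 0, 1, 1); (0, 2, 2, 2, 0, 0); (0, 0, 0, 0, 0, 1); (1, 0, 0, 0, 0, 0))


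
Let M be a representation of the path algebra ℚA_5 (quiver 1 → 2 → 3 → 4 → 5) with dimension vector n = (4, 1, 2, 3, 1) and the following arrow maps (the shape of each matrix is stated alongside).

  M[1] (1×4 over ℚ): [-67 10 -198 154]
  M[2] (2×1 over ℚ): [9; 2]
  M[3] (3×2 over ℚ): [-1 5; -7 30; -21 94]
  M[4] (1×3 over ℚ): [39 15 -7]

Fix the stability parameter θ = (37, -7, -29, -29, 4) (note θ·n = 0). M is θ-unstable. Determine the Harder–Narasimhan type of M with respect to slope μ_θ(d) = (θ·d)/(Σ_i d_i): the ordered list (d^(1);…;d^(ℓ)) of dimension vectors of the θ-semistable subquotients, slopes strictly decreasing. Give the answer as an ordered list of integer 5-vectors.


Barcode: M ≅ I[1,1]^3, I[1,5], I[3,4], I[4,4]. HN layers by μ_θ (4 steps, strictly decreasing):
  μ^(1)=37; μ^(2)=4; μ^(3)=-7; μ^(4)=-29

((3, 0, 0, 0, 0); (0, 0, 0, 0, 1); (1, 1, 1, 1, 0); (0, 0, 1, 2, 0))


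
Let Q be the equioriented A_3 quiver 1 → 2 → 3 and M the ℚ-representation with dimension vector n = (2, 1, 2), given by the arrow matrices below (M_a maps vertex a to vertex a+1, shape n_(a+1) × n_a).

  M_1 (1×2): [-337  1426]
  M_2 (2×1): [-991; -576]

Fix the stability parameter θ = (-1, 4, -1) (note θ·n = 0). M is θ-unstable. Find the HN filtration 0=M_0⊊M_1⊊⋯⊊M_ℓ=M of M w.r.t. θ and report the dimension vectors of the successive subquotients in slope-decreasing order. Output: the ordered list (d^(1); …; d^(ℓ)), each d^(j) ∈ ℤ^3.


Barcode: M ≅ I[1,1], I[1,3], I[3,3]. HN layers by μ_θ (2 steps, strictly decreasing):
  μ^(1)=3/2; μ^(2)=-1

((0, 1, 1); (2, 0, 1))


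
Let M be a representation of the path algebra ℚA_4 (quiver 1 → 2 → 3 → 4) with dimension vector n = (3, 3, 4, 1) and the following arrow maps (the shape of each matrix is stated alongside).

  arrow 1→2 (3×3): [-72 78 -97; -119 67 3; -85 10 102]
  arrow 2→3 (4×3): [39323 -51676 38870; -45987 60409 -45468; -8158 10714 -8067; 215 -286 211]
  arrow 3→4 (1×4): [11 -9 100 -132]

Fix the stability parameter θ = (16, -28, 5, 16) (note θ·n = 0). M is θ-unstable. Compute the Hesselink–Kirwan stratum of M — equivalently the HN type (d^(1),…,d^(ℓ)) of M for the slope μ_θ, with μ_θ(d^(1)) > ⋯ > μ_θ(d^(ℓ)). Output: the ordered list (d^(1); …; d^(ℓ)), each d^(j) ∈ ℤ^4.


Via rank(M_{q-1}∘⋯∘M_p): M ≅ I[1,3]^2, I[1,4], I[3,3].
μ_θ-semistable layers: μ^(1)=16; μ^(2)=5; μ^(3)=-6

((0, 0, 0, 1); (0, 0, 4, 0); (3, 3, 0, 0))


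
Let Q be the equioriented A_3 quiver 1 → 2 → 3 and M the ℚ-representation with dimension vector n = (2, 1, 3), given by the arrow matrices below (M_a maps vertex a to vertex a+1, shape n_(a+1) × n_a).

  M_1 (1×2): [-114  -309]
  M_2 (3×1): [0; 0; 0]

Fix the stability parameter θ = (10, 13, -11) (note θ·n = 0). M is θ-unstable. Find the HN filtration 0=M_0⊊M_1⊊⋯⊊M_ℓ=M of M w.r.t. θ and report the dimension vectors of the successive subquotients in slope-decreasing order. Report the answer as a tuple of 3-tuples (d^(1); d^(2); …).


Interval decomposition of M: I[1,1], I[1,2], I[3,3]^3.
HN type (ℓ=3): μ^(1)=13; μ^(2)=10; μ^(3)=-11

((0, 1, 0); (2, 0, 0); (0, 0, 3))


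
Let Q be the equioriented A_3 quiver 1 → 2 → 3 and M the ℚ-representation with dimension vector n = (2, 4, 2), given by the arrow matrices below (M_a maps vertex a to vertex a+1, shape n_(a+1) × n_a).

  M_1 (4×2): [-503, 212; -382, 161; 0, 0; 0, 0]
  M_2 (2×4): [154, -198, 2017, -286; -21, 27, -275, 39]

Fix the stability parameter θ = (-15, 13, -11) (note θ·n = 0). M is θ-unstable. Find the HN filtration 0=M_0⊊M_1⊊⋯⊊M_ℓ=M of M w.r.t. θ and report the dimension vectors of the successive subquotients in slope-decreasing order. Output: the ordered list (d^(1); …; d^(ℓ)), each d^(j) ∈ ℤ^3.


Via rank(M_{q-1}∘⋯∘M_p): M ≅ I[1,2], I[1,3], I[2,2], I[2,3].
μ_θ-semistable layers: μ^(1)=13; μ^(2)=1; μ^(3)=-15

((0, 2, 0); (0, 2, 2); (2, 0, 0))


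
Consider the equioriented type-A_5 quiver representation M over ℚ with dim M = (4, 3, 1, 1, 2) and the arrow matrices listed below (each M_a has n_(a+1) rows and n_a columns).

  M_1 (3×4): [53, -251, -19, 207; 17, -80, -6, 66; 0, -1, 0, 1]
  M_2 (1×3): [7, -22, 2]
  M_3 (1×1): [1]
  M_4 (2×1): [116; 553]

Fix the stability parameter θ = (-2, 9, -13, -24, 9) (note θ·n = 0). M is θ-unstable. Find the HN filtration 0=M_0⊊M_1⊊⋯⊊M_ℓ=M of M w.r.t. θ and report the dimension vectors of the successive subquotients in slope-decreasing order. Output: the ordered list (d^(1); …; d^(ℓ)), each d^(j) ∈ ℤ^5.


Via rank(M_{q-1}∘⋯∘M_p): M ≅ I[1,1], I[1,2]^2, I[1,5], I[5,5].
μ_θ-semistable layers: μ^(1)=9; μ^(2)=-2; μ^(3)=-15/2

((0, 2, 0, 0, 2); (3, 0, 0, 0, 0); (1, 1, 1, 1, 0))


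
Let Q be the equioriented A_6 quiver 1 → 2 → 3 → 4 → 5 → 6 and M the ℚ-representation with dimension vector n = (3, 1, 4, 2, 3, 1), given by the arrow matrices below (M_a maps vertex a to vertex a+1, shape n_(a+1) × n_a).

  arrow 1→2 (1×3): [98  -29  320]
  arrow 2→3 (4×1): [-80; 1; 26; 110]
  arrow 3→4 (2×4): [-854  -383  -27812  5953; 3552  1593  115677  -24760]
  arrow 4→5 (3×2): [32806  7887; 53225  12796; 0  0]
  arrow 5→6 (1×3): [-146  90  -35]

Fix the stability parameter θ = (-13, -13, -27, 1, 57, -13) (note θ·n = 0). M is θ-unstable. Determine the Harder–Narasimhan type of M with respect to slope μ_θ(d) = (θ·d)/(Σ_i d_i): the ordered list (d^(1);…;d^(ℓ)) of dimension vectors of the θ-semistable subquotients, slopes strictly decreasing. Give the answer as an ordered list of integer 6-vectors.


Barcode: M ≅ I[1,1]^2, I[1,5], I[3,3]^2, I[3,6], I[5,5]. HN layers by μ_θ (6 steps, strictly decreasing):
  μ^(1)=57; μ^(2)=22; μ^(3)=1; μ^(4)=-13; μ^(5)=-53/3; μ^(6)=-27

((0, 0, 0, 0, 2, 0); (0, 0, 0, 0, 1, 1); (0, 0, 0, 2, 0, 0); (2, 0, 0, 0, 0, 0); (1, 1, 1, 0, 0, 0); (0, 0, 3, 0, 0, 0))


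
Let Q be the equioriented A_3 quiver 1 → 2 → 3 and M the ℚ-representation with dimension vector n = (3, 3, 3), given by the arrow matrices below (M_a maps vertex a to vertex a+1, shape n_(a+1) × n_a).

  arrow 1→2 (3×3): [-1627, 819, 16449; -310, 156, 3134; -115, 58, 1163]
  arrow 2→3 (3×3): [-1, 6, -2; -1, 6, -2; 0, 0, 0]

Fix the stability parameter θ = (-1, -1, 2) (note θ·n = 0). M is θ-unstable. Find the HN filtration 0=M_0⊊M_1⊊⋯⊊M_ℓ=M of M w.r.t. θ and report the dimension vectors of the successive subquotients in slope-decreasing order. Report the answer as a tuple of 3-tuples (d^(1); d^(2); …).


Interval decomposition of M: I[1,2]^2, I[1,3], I[3,3]^2.
HN type (ℓ=2): μ^(1)=2; μ^(2)=-1

((0, 0, 3); (3, 3, 0))


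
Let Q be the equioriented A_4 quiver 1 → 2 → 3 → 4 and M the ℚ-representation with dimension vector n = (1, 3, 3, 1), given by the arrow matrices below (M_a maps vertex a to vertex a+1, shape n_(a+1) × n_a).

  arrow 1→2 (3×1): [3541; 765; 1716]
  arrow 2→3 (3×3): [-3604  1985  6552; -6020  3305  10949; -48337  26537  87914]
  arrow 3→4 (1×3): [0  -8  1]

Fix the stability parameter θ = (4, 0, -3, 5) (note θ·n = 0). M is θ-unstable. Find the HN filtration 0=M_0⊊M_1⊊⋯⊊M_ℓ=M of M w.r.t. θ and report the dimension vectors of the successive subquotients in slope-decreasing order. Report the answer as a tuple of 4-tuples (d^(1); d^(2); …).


Barcode: M ≅ I[1,3], I[2,3], I[2,4]. HN layers by μ_θ (3 steps, strictly decreasing):
  μ^(1)=5; μ^(2)=1/3; μ^(3)=-3/2

((0, 0, 0, 1); (1, 1, 1, 0); (0, 2, 2, 0))


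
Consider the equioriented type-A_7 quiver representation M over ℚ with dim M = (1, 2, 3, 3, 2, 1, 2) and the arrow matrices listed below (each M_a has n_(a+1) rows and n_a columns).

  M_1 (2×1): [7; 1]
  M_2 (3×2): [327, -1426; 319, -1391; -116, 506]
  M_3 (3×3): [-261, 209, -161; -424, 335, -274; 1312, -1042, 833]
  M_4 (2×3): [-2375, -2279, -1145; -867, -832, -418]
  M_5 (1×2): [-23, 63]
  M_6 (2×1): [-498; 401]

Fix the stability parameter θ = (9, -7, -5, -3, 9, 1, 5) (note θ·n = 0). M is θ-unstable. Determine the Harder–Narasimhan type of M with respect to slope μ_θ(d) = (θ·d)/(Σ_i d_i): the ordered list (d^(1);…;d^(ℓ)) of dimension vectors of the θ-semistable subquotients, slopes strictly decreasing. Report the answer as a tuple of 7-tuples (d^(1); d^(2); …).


Via rank(M_{q-1}∘⋯∘M_p): M ≅ I[1,5], I[2,7], I[3,4], I[7,7].
μ_θ-semistable layers: μ^(1)=9; μ^(2)=5; μ^(3)=-3/2; μ^(4)=-3; μ^(5)=-5; μ^(6)=-7

((0, 0, 0, 0, 1, 0, 0); (0, 0, 0, 0, 1, 1, 2); (1, 1, 1, 1, 0, 0, 0); (0, 0, 0, 2, 0, 0, 0); (0, 0, 2, 0, 0, 0, 0); (0, 1, 0, 0, 0, 0, 0))


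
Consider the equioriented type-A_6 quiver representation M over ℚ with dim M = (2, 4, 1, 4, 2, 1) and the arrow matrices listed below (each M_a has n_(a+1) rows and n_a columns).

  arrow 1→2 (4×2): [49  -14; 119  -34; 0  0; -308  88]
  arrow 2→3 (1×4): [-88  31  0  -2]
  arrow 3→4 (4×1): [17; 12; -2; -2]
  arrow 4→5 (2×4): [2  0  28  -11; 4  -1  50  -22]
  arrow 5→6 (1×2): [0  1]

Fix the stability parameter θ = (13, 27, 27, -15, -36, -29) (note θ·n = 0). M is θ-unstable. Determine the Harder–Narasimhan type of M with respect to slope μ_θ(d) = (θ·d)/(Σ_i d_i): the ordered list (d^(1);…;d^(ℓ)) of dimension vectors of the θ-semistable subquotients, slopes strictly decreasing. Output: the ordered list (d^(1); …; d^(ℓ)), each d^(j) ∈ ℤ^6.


Interval decomposition of M: I[1,1], I[1,4], I[2,2]^3, I[4,4], I[4,5], I[4,6].
HN type (ℓ=5): μ^(1)=27; μ^(2)=13; μ^(3)=-15; μ^(4)=-51/2; μ^(5)=-80/3

((0, 3, 0, 0, 0, 0); (2, 1, 1, 1, 0, 0); (0, 0, 0, 1, 0, 0); (0, 0, 0, 1, 1, 0); (0, 0, 0, 1, 1, 1))


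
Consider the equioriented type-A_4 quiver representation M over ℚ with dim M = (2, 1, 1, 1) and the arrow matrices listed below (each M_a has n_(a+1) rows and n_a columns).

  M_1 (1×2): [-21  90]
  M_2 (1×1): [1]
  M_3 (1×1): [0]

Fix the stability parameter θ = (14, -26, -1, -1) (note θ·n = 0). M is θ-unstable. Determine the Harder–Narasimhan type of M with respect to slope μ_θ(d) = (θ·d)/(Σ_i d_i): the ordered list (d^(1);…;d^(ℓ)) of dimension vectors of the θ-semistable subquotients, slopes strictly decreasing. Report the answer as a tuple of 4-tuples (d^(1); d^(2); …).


Barcode: M ≅ I[1,1], I[1,3], I[4,4]. HN layers by μ_θ (3 steps, strictly decreasing):
  μ^(1)=14; μ^(2)=-1; μ^(3)=-6

((1, 0, 0, 0); (0, 0, 1, 1); (1, 1, 0, 0))


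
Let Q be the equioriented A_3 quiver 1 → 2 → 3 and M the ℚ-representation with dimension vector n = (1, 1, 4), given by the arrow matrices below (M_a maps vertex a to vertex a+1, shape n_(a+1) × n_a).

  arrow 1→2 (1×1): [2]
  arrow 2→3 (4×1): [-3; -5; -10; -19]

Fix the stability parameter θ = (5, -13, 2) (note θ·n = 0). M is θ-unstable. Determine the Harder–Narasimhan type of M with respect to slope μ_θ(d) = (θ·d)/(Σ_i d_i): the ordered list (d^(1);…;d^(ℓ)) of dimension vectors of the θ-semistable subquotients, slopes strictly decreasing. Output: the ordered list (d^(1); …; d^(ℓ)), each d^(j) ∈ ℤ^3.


Via rank(M_{q-1}∘⋯∘M_p): M ≅ I[1,3], I[3,3]^3.
μ_θ-semistable layers: μ^(1)=2; μ^(2)=-4

((0, 0, 4); (1, 1, 0))


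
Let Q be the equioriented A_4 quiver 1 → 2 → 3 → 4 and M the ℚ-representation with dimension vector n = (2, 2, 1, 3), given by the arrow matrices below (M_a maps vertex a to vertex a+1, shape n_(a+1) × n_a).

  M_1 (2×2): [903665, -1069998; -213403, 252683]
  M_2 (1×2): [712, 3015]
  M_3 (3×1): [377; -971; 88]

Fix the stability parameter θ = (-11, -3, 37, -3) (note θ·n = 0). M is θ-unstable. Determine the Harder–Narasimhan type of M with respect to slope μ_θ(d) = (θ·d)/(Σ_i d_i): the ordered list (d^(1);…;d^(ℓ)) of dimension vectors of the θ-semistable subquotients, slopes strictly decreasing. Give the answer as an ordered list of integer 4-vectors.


Barcode: M ≅ I[1,2], I[1,4], I[4,4]^2. HN layers by μ_θ (3 steps, strictly decreasing):
  μ^(1)=17; μ^(2)=-3; μ^(3)=-11

((0, 0, 1, 1); (0, 2, 0, 2); (2, 0, 0, 0))


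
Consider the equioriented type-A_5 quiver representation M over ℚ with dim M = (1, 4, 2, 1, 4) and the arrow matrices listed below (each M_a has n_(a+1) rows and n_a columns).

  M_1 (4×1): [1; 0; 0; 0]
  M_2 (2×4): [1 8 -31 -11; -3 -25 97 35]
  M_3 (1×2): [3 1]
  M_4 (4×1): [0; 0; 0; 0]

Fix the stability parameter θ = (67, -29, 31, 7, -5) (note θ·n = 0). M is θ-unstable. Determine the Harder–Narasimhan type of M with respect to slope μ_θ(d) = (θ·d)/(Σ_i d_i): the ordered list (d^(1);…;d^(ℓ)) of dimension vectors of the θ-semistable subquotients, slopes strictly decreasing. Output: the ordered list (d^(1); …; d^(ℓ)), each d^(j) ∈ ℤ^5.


Via rank(M_{q-1}∘⋯∘M_p): M ≅ I[1,3], I[2,2]^2, I[2,4], I[5,5]^4.
μ_θ-semistable layers: μ^(1)=31; μ^(2)=19; μ^(3)=-5; μ^(4)=-29

((0, 0, 1, 0, 0); (1, 1, 1, 1, 0); (0, 0, 0, 0, 4); (0, 3, 0, 0, 0))


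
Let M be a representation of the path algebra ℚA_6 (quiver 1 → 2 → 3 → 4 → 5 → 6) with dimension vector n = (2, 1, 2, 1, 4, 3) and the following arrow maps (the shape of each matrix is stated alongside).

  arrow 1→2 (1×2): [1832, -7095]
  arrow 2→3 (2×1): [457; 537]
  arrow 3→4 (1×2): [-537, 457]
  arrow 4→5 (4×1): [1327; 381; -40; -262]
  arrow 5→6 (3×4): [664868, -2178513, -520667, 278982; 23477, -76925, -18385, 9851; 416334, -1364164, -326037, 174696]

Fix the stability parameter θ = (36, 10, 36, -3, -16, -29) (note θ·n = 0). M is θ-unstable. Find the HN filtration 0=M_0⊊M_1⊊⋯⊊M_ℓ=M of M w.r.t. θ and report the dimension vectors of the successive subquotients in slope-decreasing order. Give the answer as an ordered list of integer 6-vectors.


Interval decomposition of M: I[1,1], I[1,3], I[3,6], I[5,5], I[5,6]^2.
HN type (ℓ=5): μ^(1)=36; μ^(2)=23; μ^(3)=-3; μ^(4)=-16; μ^(5)=-45/2

((1, 0, 1, 0, 0, 0); (1, 1, 0, 0, 0, 0); (0, 0, 1, 1, 1, 1); (0, 0, 0, 0, 1, 0); (0, 0, 0, 0, 2, 2))


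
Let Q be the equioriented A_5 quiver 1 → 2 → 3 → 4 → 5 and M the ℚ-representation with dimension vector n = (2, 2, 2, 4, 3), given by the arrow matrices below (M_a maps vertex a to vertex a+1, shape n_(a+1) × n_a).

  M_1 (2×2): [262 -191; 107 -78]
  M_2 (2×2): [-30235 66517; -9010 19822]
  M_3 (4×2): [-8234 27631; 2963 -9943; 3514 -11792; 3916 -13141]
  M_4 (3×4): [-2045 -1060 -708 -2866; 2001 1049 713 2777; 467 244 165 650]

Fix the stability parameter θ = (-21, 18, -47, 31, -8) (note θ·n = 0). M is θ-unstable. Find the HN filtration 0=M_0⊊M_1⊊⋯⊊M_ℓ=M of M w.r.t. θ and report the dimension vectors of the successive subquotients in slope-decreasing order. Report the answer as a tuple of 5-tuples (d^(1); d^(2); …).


Interval decomposition of M: I[1,2], I[1,5], I[3,5], I[4,4], I[4,5].
HN type (ℓ=6): μ^(1)=31; μ^(2)=18; μ^(3)=23/2; μ^(4)=-29/2; μ^(5)=-21; μ^(6)=-47

((0, 0, 0, 1, 0); (0, 1, 0, 0, 0); (0, 0, 0, 3, 3); (0, 1, 1, 0, 0); (2, 0, 0, 0, 0); (0, 0, 1, 0, 0))


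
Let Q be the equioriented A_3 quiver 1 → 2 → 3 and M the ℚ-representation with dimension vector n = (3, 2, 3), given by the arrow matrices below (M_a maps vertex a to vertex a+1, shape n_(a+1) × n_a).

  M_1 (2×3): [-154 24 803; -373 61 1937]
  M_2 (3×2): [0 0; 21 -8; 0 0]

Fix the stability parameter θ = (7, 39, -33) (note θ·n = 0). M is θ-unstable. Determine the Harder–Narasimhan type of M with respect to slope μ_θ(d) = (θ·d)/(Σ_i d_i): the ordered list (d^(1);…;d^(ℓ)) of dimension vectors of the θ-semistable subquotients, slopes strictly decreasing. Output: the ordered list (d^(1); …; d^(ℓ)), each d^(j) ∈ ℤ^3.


Interval decomposition of M: I[1,1], I[1,2], I[1,3], I[3,3]^2.
HN type (ℓ=4): μ^(1)=39; μ^(2)=7; μ^(3)=13/3; μ^(4)=-33

((0, 1, 0); (2, 0, 0); (1, 1, 1); (0, 0, 2))


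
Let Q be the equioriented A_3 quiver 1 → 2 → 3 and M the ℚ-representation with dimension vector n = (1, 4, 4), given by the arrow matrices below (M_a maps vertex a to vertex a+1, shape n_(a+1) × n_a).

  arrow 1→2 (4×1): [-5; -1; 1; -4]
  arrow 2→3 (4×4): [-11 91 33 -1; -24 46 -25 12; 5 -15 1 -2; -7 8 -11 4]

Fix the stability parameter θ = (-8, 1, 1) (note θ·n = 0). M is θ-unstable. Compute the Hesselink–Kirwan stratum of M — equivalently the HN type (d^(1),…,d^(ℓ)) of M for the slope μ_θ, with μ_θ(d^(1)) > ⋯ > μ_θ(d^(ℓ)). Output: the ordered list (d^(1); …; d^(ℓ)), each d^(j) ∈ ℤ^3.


Via rank(M_{q-1}∘⋯∘M_p): M ≅ I[1,3], I[2,3]^3.
μ_θ-semistable layers: μ^(1)=1; μ^(2)=-8

((0, 4, 4); (1, 0, 0))


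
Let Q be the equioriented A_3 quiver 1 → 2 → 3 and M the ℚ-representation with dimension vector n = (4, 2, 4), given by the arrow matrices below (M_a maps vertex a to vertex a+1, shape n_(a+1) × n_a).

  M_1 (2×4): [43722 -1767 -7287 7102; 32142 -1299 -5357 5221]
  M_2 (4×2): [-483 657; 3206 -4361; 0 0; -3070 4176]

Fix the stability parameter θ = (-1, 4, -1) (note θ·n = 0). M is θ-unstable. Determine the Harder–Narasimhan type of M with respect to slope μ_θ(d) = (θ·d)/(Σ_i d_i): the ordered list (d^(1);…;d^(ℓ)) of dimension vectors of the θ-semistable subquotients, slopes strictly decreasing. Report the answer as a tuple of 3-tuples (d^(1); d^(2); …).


Via rank(M_{q-1}∘⋯∘M_p): M ≅ I[1,1]^2, I[1,3]^2, I[3,3]^2.
μ_θ-semistable layers: μ^(1)=3/2; μ^(2)=-1

((0, 2, 2); (4, 0, 2))


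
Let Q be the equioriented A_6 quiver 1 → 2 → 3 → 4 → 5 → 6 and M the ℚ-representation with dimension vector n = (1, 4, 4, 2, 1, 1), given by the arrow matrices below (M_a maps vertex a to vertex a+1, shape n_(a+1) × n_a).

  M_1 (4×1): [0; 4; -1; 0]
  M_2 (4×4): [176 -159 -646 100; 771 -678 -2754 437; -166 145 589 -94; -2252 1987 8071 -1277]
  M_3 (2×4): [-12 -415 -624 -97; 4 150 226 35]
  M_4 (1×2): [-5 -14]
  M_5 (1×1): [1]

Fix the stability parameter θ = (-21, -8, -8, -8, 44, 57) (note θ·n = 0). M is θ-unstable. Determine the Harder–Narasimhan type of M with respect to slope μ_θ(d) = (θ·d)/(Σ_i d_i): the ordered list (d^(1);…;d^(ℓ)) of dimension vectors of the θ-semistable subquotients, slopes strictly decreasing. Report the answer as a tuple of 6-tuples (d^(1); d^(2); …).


Barcode: M ≅ I[1,6], I[2,3]^2, I[2,4]. HN layers by μ_θ (4 steps, strictly decreasing):
  μ^(1)=57; μ^(2)=44; μ^(3)=-8; μ^(4)=-21

((0, 0, 0, 0, 0, 1); (0, 0, 0, 0, 1, 0); (0, 4, 4, 2, 0, 0); (1, 0, 0, 0, 0, 0))


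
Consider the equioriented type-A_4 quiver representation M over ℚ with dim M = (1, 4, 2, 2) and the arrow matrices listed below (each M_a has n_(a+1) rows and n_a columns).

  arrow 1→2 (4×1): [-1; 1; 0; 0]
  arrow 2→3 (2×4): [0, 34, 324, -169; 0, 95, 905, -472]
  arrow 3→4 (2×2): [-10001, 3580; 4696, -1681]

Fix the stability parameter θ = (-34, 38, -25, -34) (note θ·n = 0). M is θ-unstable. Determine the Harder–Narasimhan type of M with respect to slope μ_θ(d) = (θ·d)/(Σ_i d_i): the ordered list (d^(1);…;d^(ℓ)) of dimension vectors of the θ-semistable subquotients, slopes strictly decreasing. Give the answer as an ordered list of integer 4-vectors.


Interval decomposition of M: I[1,4], I[2,2]^2, I[2,4].
HN type (ℓ=3): μ^(1)=38; μ^(2)=-7; μ^(3)=-34

((0, 2, 0, 0); (0, 2, 2, 2); (1, 0, 0, 0))


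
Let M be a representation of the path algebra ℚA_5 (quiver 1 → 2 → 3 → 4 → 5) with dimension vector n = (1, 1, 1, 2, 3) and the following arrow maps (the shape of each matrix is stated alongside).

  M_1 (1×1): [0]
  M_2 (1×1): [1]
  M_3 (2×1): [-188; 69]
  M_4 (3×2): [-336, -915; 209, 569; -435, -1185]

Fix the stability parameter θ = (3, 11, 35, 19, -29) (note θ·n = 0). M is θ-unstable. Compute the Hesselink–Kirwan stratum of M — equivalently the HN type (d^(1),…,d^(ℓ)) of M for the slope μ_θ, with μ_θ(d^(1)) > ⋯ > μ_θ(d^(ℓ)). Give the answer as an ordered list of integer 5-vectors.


Interval decomposition of M: I[1,1], I[2,5], I[4,5], I[5,5].
HN type (ℓ=4): μ^(1)=9; μ^(2)=3; μ^(3)=-5; μ^(4)=-29

((0, 1, 1, 1, 1); (1, 0, 0, 0, 0); (0, 0, 0, 1, 1); (0, 0, 0, 0, 1))


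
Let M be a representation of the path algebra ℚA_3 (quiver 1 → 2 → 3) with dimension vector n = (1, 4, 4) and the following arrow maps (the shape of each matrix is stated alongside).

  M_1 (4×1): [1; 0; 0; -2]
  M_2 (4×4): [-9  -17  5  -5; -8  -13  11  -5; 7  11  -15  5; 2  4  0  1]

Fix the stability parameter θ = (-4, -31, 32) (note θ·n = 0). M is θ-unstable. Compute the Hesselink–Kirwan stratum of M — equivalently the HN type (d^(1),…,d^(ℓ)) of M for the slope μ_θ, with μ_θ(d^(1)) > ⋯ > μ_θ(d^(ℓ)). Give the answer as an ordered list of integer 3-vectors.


Via rank(M_{q-1}∘⋯∘M_p): M ≅ I[1,3], I[2,2], I[2,3]^2, I[3,3].
μ_θ-semistable layers: μ^(1)=32; μ^(2)=-35/2; μ^(3)=-31

((0, 0, 4); (1, 1, 0); (0, 3, 0))


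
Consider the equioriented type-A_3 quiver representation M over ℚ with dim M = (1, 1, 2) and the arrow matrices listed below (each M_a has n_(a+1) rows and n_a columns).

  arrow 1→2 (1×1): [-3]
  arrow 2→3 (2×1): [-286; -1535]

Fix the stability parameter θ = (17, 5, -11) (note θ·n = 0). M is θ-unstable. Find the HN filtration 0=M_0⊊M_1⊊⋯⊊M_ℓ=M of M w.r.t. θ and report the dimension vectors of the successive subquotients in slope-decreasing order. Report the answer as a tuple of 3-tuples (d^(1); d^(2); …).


Barcode: M ≅ I[1,3], I[3,3]. HN layers by μ_θ (2 steps, strictly decreasing):
  μ^(1)=11/3; μ^(2)=-11

((1, 1, 1); (0, 0, 1))


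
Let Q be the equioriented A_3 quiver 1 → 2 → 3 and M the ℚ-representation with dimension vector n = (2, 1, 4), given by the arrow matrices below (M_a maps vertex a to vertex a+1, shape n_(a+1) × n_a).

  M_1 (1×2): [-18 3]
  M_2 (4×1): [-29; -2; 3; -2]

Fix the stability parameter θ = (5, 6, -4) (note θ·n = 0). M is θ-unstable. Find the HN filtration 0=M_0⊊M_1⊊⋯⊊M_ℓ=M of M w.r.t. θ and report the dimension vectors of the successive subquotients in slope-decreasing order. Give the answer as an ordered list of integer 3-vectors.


Via rank(M_{q-1}∘⋯∘M_p): M ≅ I[1,1], I[1,3], I[3,3]^3.
μ_θ-semistable layers: μ^(1)=5; μ^(2)=7/3; μ^(3)=-4

((1, 0, 0); (1, 1, 1); (0, 0, 3))


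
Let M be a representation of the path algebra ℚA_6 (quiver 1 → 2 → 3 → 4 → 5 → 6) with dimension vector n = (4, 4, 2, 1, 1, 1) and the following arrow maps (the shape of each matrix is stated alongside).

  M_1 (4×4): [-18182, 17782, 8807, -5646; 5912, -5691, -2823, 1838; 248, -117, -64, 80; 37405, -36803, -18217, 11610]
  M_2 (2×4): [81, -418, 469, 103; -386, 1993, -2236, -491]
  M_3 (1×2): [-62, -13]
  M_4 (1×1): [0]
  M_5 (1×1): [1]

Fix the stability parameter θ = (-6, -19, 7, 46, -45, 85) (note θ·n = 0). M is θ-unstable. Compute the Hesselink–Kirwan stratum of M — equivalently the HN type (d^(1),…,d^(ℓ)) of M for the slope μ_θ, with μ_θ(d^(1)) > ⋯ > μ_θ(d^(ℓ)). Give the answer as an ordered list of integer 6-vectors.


Interval decomposition of M: I[1,1], I[1,2]^2, I[1,4], I[2,3], I[5,6].
HN type (ℓ=7): μ^(1)=85; μ^(2)=46; μ^(3)=7; μ^(4)=-6; μ^(5)=-25/2; μ^(6)=-19; μ^(7)=-45

((0, 0, 0, 0, 0, 1); (0, 0, 0, 1, 0, 0); (0, 0, 2, 0, 0, 0); (1, 0, 0, 0, 0, 0); (3, 3, 0, 0, 0, 0); (0, 1, 0, 0, 0, 0); (0, 0, 0, 0, 1, 0))


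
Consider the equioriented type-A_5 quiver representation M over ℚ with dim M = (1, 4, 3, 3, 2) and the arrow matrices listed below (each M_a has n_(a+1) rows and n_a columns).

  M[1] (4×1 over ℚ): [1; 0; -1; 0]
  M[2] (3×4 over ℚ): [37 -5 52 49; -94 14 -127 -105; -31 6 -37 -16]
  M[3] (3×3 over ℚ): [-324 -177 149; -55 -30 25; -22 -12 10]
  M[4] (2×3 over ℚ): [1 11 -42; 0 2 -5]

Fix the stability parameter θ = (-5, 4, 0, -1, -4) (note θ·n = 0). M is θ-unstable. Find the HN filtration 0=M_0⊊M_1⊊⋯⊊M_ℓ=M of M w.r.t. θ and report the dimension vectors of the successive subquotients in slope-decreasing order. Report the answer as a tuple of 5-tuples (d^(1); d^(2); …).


Via rank(M_{q-1}∘⋯∘M_p): M ≅ I[1,4], I[2,2], I[2,3], I[2,5], I[4,5].
μ_θ-semistable layers: μ^(1)=4; μ^(2)=2; μ^(3)=1; μ^(4)=-1/4; μ^(5)=-5/2; μ^(6)=-5

((0, 1, 0, 0, 0); (0, 1, 1, 0, 0); (0, 1, 1, 1, 0); (0, 1, 1, 1, 1); (0, 0, 0, 1, 1); (1, 0, 0, 0, 0))


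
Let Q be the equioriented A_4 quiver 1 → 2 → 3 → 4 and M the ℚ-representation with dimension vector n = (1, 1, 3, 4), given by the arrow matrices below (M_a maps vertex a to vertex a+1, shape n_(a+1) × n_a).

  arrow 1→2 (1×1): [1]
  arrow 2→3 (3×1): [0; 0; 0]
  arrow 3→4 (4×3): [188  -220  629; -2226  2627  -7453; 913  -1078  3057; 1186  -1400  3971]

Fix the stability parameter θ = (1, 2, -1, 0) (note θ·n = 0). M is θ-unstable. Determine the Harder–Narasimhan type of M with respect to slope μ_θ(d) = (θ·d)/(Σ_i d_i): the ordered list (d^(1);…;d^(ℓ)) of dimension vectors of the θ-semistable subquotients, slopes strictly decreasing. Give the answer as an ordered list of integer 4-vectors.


Barcode: M ≅ I[1,2], I[3,4]^3, I[4,4]. HN layers by μ_θ (4 steps, strictly decreasing):
  μ^(1)=2; μ^(2)=1; μ^(3)=0; μ^(4)=-1

((0, 1, 0, 0); (1, 0, 0, 0); (0, 0, 0, 4); (0, 0, 3, 0))


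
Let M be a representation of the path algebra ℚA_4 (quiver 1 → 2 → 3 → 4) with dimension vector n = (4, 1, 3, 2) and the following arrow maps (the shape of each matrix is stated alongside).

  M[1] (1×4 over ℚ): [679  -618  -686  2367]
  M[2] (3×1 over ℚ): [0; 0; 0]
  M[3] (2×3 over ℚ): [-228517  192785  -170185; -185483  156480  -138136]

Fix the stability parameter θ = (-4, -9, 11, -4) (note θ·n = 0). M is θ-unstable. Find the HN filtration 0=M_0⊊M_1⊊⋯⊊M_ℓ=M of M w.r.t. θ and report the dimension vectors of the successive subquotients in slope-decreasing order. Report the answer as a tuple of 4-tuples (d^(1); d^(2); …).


Barcode: M ≅ I[1,1]^3, I[1,2], I[3,3], I[3,4]^2. HN layers by μ_θ (4 steps, strictly decreasing):
  μ^(1)=11; μ^(2)=7/2; μ^(3)=-4; μ^(4)=-13/2

((0, 0, 1, 0); (0, 0, 2, 2); (3, 0, 0, 0); (1, 1, 0, 0))


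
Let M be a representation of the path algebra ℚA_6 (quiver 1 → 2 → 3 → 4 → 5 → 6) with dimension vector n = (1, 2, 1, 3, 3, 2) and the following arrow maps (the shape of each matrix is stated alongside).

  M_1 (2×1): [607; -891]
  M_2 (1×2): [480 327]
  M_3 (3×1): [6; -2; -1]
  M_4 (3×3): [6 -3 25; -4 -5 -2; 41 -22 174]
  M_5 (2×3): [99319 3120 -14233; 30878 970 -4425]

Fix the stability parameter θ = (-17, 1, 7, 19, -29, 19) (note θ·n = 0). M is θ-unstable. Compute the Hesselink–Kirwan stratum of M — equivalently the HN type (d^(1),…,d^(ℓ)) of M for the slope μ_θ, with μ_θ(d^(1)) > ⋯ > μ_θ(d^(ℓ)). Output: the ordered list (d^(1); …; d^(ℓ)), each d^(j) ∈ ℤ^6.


Via rank(M_{q-1}∘⋯∘M_p): M ≅ I[1,6], I[2,2], I[4,5], I[4,6].
μ_θ-semistable layers: μ^(1)=19; μ^(2)=1; μ^(3)=-1/2; μ^(4)=-5; μ^(5)=-17

((0, 0, 0, 0, 0, 2); (0, 1, 0, 0, 0, 0); (0, 1, 1, 1, 1, 0); (0, 0, 0, 2, 2, 0); (1, 0, 0, 0, 0, 0))


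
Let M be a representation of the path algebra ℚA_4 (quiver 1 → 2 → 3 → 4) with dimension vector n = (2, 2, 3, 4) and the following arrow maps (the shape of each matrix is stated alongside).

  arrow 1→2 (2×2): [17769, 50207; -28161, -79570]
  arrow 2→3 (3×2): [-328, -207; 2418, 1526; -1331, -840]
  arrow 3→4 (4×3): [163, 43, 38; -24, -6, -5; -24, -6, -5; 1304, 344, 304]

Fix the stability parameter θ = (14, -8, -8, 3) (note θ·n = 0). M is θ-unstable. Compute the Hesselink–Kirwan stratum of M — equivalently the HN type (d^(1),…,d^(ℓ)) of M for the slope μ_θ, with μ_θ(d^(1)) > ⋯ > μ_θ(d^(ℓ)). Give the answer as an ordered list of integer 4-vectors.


Via rank(M_{q-1}∘⋯∘M_p): M ≅ I[1,4]^2, I[3,3], I[4,4]^2.
μ_θ-semistable layers: μ^(1)=3; μ^(2)=-2/3; μ^(3)=-8

((0, 0, 0, 4); (2, 2, 2, 0); (0, 0, 1, 0))


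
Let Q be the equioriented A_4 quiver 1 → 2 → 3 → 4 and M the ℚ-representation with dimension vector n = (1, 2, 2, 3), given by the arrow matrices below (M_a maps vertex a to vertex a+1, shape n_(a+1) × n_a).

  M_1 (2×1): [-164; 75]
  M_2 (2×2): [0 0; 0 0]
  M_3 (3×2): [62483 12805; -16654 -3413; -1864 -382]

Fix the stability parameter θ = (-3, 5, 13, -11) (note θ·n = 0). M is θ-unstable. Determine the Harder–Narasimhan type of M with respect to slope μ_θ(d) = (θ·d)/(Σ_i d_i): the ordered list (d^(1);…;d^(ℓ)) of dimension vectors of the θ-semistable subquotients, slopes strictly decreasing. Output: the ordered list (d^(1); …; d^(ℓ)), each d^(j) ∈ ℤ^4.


Interval decomposition of M: I[1,2], I[2,2], I[3,4]^2, I[4,4].
HN type (ℓ=4): μ^(1)=5; μ^(2)=1; μ^(3)=-3; μ^(4)=-11

((0, 2, 0, 0); (0, 0, 2, 2); (1, 0, 0, 0); (0, 0, 0, 1))


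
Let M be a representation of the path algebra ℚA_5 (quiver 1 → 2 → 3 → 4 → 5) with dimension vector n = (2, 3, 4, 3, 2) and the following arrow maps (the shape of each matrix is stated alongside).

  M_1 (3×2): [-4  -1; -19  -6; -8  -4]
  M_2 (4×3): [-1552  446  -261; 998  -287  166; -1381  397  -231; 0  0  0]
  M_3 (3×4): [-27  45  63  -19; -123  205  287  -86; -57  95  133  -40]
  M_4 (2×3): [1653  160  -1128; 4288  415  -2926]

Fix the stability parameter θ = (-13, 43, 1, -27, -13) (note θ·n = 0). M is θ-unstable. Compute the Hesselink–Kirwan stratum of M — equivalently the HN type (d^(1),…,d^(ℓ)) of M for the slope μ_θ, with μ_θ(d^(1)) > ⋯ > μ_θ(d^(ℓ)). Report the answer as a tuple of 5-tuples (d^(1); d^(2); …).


Barcode: M ≅ I[1,3], I[1,5], I[2,3], I[3,5], I[4,4]. HN layers by μ_θ (4 steps, strictly decreasing):
  μ^(1)=22; μ^(2)=1; μ^(3)=-13; μ^(4)=-27

((0, 2, 2, 0, 0); (0, 1, 1, 1, 1); (2, 0, 1, 1, 1); (0, 0, 0, 1, 0))


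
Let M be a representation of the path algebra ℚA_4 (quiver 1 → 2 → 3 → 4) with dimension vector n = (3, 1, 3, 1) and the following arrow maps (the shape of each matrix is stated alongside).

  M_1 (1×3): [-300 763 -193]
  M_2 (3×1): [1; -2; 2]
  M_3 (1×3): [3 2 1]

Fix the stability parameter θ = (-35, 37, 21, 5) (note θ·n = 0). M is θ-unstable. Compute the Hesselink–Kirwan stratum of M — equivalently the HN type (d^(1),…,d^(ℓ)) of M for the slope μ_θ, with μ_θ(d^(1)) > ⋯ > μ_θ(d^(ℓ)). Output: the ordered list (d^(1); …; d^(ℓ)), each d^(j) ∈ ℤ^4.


Barcode: M ≅ I[1,1]^2, I[1,4], I[3,3]^2. HN layers by μ_θ (2 steps, strictly decreasing):
  μ^(1)=21; μ^(2)=-35

((0, 1, 3, 1); (3, 0, 0, 0))


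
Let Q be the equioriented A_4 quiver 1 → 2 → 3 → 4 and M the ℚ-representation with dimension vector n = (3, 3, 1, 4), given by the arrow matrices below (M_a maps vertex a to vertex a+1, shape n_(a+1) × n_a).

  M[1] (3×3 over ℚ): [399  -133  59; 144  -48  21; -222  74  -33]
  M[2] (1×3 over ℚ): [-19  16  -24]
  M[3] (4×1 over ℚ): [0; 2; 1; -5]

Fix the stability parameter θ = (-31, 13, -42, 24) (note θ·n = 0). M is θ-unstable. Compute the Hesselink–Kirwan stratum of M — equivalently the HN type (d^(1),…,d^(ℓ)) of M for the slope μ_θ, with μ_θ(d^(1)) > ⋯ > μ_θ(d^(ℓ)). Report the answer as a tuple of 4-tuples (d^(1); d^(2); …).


Via rank(M_{q-1}∘⋯∘M_p): M ≅ I[1,1], I[1,2], I[1,4], I[2,2], I[4,4]^3.
μ_θ-semistable layers: μ^(1)=24; μ^(2)=13; μ^(3)=-29/2; μ^(4)=-31

((0, 0, 0, 4); (0, 2, 0, 0); (0, 1, 1, 0); (3, 0, 0, 0))


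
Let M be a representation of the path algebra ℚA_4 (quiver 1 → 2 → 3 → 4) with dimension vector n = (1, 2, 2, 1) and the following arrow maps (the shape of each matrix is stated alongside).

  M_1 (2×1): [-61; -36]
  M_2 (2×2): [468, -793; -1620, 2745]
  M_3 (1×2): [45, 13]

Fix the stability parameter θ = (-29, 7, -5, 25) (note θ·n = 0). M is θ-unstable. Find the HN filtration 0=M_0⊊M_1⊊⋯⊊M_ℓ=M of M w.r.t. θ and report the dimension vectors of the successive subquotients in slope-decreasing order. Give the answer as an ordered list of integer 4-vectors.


Interval decomposition of M: I[1,2], I[2,3], I[3,4].
HN type (ℓ=5): μ^(1)=25; μ^(2)=7; μ^(3)=1; μ^(4)=-5; μ^(5)=-29

((0, 0, 0, 1); (0, 1, 0, 0); (0, 1, 1, 0); (0, 0, 1, 0); (1, 0, 0, 0))


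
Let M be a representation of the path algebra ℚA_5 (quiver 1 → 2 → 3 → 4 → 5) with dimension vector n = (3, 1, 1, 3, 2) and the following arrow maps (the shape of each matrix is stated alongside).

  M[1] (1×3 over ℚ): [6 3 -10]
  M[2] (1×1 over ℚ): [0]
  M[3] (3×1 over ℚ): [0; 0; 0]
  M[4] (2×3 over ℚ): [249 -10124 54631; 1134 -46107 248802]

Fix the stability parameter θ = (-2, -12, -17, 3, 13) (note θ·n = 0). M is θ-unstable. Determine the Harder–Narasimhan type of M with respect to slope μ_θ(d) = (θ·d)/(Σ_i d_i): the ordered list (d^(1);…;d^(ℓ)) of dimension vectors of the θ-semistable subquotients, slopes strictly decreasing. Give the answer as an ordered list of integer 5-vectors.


Interval decomposition of M: I[1,1]^2, I[1,2], I[3,3], I[4,4], I[4,5]^2.
HN type (ℓ=5): μ^(1)=13; μ^(2)=3; μ^(3)=-2; μ^(4)=-7; μ^(5)=-17

((0, 0, 0, 0, 2); (0, 0, 0, 3, 0); (2, 0, 0, 0, 0); (1, 1, 0, 0, 0); (0, 0, 1, 0, 0))


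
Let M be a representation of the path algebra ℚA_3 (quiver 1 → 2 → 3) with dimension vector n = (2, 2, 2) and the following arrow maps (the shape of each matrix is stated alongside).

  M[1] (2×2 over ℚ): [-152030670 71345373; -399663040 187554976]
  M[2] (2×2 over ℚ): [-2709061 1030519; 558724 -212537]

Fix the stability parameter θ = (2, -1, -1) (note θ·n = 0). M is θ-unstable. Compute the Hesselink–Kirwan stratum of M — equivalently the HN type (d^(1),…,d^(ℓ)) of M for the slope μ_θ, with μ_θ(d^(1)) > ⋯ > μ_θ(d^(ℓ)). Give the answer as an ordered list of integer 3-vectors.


Barcode: M ≅ I[1,1], I[1,3], I[2,3]. HN layers by μ_θ (3 steps, strictly decreasing):
  μ^(1)=2; μ^(2)=0; μ^(3)=-1

((1, 0, 0); (1, 1, 1); (0, 1, 1))
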